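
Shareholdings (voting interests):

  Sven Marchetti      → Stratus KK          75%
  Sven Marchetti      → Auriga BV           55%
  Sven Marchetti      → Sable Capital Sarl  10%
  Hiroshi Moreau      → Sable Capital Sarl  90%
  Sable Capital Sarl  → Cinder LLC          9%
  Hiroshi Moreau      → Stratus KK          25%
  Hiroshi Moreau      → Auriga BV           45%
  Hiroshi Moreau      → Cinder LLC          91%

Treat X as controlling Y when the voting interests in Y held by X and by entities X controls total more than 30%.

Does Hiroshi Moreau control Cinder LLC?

Yes

Hiroshi holds 90% of Sable, so Hiroshi controls Sable.
Sable and Hiroshi together hold 9% + 91% = 100% of Cinder, so Hiroshi controls Cinder.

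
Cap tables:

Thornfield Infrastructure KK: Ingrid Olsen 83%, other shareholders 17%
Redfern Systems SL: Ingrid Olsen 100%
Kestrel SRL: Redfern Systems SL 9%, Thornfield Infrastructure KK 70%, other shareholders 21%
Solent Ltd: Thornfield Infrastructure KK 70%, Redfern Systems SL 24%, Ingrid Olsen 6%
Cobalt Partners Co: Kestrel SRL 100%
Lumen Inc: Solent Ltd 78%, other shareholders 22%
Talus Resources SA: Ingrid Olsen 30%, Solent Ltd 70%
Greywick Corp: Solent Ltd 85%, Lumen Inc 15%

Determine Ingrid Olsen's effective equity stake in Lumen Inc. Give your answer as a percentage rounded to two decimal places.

68.72%

Ingrid reaches Lumen along 3 paths.
Via Thornfield → Solent: 83% × 70% × 78% = 45.318%.
Via Redfern → Solent: 100% × 24% × 78% = 18.72%.
Via Solent: 6% × 78% = 4.68%.
Total: 45.318% + 18.72% + 4.68% = 68.718%.
Rounded: 68.72%.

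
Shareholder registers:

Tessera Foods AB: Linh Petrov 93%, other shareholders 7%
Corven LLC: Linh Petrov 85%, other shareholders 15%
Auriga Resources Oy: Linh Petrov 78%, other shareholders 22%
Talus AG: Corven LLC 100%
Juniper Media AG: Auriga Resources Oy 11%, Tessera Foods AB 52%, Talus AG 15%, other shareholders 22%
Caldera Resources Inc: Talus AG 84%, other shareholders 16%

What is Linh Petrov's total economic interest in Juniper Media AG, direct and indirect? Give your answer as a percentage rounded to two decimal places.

69.69%

Linh reaches Juniper along 3 paths.
Via Auriga: 78% × 11% = 8.58%.
Via Tessera: 93% × 52% = 48.36%.
Via Corven → Talus: 85% × 100% × 15% = 12.75%.
Total: 8.58% + 48.36% + 12.75% = 69.69%.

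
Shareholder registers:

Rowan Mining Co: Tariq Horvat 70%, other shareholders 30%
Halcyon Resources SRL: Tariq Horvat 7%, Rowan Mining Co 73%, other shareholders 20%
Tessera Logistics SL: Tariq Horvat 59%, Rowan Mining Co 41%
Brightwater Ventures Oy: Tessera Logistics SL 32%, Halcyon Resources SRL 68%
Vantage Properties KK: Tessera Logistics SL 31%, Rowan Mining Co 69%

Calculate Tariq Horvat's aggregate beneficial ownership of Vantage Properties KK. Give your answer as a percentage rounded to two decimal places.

Tariq reaches Vantage along 3 paths.
Via Tessera: 59% × 31% = 18.29%.
Via Rowan → Tessera: 70% × 41% × 31% = 8.897%.
Via Rowan: 70% × 69% = 48.3%.
Total: 18.29% + 8.897% + 48.3% = 75.487%.
Rounded: 75.49%.

75.49%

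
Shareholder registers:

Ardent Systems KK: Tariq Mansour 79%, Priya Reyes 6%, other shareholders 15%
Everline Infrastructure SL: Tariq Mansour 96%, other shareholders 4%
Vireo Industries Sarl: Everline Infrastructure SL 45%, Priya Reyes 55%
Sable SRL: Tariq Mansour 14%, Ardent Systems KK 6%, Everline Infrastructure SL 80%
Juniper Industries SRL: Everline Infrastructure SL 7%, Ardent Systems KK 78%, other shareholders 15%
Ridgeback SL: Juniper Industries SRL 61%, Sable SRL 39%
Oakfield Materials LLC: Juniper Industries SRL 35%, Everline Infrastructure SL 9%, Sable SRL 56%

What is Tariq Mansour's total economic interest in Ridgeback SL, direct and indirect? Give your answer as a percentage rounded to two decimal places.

Tariq reaches Ridgeback along 5 paths.
Via Everline → Juniper: 96% × 7% × 61% = 4.0992%.
Via Ardent → Juniper: 79% × 78% × 61% = 37.5882%.
Via Sable: 14% × 39% = 5.46%.
Via Ardent → Sable: 79% × 6% × 39% = 1.8486%.
Via Everline → Sable: 96% × 80% × 39% = 29.952%.
Total: 4.0992% + 37.5882% + 5.46% + 1.8486% + 29.952% = 78.948%.
Rounded: 78.95%.

78.95%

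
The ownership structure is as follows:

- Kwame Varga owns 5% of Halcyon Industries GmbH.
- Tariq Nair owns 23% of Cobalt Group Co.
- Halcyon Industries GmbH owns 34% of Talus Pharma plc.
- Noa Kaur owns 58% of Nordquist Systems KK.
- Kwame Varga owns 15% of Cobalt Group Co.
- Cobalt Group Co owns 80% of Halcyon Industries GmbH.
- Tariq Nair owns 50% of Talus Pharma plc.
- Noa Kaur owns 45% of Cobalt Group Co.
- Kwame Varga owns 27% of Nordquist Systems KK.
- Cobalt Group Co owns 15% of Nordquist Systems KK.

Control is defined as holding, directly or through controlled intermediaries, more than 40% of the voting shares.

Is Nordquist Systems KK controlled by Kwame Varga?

No

Kwame's largest direct stake is 27% in Nordquist, which does not meet the threshold, so Kwame controls no company.
In Nordquist, Kwame's side holds only 27%, not > 40%.
So Kwame does not control Nordquist.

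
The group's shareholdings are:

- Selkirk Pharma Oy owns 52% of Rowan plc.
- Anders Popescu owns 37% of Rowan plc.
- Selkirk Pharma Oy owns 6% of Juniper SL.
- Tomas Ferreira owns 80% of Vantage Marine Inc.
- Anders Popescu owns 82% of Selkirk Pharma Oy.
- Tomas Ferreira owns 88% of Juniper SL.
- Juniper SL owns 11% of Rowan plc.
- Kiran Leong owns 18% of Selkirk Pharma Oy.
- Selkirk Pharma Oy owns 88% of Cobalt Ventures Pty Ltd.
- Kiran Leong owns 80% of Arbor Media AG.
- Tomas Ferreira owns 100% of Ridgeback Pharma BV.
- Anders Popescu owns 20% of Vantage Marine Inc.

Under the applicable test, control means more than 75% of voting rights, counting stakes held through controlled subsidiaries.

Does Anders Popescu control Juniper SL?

Anders holds 82% of Selkirk, so Anders controls Selkirk.
Selkirk holds 88% of Cobalt, so Anders controls Cobalt.
Selkirk and Anders together hold 52% + 37% = 89% of Rowan, so Anders controls Rowan.
In Juniper, Anders's side holds only 6%, not > 75%.
So Anders does not control Juniper.

No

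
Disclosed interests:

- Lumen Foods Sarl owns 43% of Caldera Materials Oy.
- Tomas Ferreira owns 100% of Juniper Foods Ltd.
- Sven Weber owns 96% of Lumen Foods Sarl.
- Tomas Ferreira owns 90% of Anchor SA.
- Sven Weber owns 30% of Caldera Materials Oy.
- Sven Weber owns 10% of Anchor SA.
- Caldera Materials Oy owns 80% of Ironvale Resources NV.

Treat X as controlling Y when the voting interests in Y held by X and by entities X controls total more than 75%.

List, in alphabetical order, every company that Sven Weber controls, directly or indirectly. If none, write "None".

Sven holds 96% of Lumen, so Sven controls Lumen.
No other company's threshold is met.

Lumen Foods Sarl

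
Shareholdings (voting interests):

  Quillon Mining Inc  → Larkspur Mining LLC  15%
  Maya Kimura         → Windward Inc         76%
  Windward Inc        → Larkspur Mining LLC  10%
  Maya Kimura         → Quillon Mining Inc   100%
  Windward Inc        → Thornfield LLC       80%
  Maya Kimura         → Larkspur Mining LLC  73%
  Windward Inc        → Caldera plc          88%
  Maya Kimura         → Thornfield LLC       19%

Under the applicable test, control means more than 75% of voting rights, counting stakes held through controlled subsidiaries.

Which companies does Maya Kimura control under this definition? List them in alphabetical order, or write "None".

Caldera plc, Larkspur Mining LLC, Quillon Mining Inc, Thornfield LLC, Windward Inc

Maya holds 100% of Quillon, so Maya controls Quillon.
Maya holds 76% of Windward, so Maya controls Windward.
Windward holds 88% of Caldera, so Maya controls Caldera.
Maya and Windward and Quillon together hold 73% + 10% + 15% = 98% of Larkspur, so Maya controls Larkspur.
Maya and Windward together hold 19% + 80% = 99% of Thornfield, so Maya controls Thornfield.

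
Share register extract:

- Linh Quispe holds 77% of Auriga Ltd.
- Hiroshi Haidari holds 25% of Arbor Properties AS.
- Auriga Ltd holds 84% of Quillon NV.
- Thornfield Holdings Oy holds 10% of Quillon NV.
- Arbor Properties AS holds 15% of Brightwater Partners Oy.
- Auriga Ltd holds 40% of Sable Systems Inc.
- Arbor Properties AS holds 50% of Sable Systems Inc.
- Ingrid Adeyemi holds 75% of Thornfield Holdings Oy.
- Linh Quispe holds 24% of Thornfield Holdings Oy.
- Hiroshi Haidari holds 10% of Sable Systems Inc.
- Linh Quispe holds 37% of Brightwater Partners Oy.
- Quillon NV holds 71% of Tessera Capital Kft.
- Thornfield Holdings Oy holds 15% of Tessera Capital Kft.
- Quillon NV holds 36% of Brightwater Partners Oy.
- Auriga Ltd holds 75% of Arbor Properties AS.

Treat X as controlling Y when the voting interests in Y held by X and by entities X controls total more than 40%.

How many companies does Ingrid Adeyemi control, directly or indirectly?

Ingrid holds 75% of Thornfield, so Ingrid controls Thornfield.
No other company's threshold is met.
Ingrid controls 1 company.

1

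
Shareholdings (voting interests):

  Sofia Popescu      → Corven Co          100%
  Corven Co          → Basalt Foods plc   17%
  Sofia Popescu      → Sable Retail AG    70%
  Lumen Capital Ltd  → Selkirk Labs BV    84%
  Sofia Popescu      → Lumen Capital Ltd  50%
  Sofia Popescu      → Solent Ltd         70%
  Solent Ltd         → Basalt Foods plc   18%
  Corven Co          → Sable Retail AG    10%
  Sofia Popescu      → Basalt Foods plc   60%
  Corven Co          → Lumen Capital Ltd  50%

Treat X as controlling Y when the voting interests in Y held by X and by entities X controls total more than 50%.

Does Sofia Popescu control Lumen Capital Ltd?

Sofia holds 100% of Corven, so Sofia controls Corven.
Sofia and Corven together hold 50% + 50% = 100% of Lumen, so Sofia controls Lumen.

Yes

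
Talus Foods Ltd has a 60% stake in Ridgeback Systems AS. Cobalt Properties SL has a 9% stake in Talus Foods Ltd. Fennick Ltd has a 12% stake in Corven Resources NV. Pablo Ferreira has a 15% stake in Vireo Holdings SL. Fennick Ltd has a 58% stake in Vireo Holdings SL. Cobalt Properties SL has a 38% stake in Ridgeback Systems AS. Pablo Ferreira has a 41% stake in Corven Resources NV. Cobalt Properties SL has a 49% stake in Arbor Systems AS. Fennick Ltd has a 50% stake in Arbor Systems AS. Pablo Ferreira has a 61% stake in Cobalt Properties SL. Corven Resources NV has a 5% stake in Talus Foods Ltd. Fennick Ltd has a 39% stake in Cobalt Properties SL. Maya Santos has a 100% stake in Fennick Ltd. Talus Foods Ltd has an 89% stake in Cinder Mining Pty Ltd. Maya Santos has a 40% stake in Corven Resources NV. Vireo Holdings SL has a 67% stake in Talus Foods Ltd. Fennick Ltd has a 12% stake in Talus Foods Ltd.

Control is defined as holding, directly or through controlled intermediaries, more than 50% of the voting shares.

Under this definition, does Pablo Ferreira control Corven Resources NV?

Pablo holds 61% of Cobalt, so Pablo controls Cobalt.
In Corven, Pablo's side holds only 41%, not > 50%.
So Pablo does not control Corven.

No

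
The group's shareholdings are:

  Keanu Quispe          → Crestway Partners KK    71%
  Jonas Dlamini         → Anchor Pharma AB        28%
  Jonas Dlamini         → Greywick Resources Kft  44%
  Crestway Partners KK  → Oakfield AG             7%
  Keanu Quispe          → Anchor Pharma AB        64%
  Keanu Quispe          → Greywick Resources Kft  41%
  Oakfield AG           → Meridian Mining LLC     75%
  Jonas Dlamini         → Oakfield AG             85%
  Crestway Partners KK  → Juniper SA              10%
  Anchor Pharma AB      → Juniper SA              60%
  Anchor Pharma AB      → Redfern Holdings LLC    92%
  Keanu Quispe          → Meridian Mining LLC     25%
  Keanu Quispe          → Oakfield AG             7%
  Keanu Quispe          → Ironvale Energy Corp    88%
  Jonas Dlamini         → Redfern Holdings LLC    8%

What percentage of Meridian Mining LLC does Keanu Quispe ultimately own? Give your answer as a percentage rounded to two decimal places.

33.98%

Keanu reaches Meridian along 3 paths.
Via Oakfield: 7% × 75% = 5.25%.
Via Crestway → Oakfield: 71% × 7% × 75% = 3.7275%.
Direct stake: 25% = 25%.
Total: 5.25% + 3.7275% + 25% = 33.9775%.
Rounded: 33.98%.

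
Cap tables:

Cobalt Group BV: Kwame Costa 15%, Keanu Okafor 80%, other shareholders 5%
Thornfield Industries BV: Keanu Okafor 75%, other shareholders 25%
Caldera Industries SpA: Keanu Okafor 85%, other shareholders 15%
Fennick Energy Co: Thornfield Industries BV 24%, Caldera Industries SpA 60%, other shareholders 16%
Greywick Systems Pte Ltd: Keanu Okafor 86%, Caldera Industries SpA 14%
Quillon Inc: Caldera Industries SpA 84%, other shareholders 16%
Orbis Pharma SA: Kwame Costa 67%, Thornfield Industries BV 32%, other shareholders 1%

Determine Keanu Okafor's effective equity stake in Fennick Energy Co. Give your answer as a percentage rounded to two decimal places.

69.00%

Keanu reaches Fennick along 2 paths.
Via Thornfield: 75% × 24% = 18%.
Via Caldera: 85% × 60% = 51%.
Total: 18% + 51% = 69%.
Rounded: 69.00%.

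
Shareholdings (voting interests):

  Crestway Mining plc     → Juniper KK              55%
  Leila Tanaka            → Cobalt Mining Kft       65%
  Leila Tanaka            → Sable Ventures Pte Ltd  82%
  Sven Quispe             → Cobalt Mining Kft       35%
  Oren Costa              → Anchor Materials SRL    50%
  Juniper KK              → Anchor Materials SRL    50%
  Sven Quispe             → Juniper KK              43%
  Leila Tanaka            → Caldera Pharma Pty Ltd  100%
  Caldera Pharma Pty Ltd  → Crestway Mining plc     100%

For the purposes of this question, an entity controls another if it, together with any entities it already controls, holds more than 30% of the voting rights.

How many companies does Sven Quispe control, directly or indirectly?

3

Sven holds 35% of Cobalt, so Sven controls Cobalt.
Sven holds 43% of Juniper, so Sven controls Juniper.
Juniper holds 50% of Anchor, so Sven controls Anchor.
No other company's threshold is met.
Sven controls 3 companies.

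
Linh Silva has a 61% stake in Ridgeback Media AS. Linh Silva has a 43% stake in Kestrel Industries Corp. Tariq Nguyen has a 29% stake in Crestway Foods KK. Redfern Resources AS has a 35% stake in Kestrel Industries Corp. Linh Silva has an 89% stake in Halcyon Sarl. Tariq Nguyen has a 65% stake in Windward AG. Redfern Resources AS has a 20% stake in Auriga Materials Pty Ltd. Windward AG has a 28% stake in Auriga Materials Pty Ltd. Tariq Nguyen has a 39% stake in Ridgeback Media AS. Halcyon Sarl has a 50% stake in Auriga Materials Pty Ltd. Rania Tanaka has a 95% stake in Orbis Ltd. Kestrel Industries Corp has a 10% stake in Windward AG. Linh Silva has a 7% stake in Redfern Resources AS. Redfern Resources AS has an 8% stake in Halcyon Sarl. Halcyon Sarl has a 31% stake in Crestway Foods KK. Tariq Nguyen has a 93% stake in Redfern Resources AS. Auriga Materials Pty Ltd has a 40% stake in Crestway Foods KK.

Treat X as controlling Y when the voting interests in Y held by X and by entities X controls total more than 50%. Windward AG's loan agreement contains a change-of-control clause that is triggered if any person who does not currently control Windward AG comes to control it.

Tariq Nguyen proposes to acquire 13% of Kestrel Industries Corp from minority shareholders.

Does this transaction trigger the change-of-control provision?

The purchase changes only Tariq's holdings, so Tariq is the only person who could newly come to control Windward.
Tariq holds 65% of Windward, so Tariq controls Windward.
So Tariq already controls Windward before the transaction.
After the purchase, Tariq holds 13% of Kestrel directly.
Tariq controlled Windward already, so this is not a new person acquiring control; every other person's position is unchanged or reduced.
No new person acquires control, so the clause is not triggered.

No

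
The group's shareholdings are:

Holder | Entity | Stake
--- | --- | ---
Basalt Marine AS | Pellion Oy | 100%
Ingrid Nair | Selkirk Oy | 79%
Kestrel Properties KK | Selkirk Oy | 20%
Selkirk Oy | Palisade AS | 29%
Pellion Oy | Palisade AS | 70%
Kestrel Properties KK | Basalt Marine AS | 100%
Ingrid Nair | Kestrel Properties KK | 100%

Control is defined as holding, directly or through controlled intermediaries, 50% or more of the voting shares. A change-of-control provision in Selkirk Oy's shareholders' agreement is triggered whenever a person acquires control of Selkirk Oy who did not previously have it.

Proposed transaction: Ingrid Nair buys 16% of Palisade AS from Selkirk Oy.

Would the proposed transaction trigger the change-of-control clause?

No

The purchase adds only to Ingrid's holdings (Selkirk's stake shrinks), so Ingrid is the only person who could newly come to control Selkirk.
Ingrid holds 100% of Kestrel, so Ingrid controls Kestrel.
Ingrid and Kestrel together hold 79% + 20% = 99% of Selkirk, so Ingrid controls Selkirk.
So Ingrid already controls Selkirk before the transaction.
After the purchase, Ingrid holds 16% of Palisade directly, and Selkirk's stake falls to 13%.
Ingrid controlled Selkirk already, so this is not a new person acquiring control; every other person's position is unchanged or reduced.
No new person acquires control, so the clause is not triggered.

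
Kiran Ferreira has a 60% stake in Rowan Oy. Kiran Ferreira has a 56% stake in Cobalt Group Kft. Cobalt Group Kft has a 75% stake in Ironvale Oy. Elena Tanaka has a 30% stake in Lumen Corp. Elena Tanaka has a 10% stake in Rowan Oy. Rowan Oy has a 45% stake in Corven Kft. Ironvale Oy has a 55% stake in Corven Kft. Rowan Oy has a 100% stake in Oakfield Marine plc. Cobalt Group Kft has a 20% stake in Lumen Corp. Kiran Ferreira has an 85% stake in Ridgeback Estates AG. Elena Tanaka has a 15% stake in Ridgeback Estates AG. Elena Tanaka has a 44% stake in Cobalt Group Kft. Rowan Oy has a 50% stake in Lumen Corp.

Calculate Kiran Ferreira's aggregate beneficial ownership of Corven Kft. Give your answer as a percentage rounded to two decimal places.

50.10%

Kiran reaches Corven along 2 paths.
Via Cobalt → Ironvale: 56% × 75% × 55% = 23.1%.
Via Rowan: 60% × 45% = 27%.
Total: 23.1% + 27% = 50.1%.
Rounded: 50.10%.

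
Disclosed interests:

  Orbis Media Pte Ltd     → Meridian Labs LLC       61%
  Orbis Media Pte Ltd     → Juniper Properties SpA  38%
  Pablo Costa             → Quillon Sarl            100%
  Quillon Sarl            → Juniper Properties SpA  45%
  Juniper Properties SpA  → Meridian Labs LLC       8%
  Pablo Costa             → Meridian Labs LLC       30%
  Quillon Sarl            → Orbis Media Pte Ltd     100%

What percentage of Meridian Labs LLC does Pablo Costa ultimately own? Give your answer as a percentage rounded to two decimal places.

Pablo reaches Meridian along 4 paths.
Direct stake: 30% = 30%.
Via Quillon → Orbis: 100% × 100% × 61% = 61%.
Via Quillon → Orbis → Juniper: 100% × 100% × 38% × 8% = 3.04%.
Via Quillon → Juniper: 100% × 45% × 8% = 3.6%.
Total: 30% + 61% + 3.04% + 3.6% = 97.64%.

97.64%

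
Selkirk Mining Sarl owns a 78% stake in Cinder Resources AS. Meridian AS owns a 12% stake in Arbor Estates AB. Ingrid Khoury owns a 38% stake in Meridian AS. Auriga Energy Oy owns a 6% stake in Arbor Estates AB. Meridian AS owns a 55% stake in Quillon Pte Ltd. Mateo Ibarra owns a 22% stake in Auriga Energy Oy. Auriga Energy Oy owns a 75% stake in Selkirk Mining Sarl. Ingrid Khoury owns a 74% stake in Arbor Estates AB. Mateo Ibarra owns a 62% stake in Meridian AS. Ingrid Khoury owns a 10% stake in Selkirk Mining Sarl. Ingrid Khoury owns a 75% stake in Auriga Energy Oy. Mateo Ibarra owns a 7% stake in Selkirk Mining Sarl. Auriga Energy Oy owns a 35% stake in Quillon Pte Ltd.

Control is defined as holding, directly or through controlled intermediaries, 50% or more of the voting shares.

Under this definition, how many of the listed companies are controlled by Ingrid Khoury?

Ingrid holds 75% of Auriga, so Ingrid controls Auriga.
Ingrid and Auriga together hold 74% + 6% = 80% of Arbor, so Ingrid controls Arbor.
Auriga and Ingrid together hold 75% + 10% = 85% of Selkirk, so Ingrid controls Selkirk.
Selkirk holds 78% of Cinder, so Ingrid controls Cinder.
No other company's threshold is met.
Ingrid controls 4 companies.

4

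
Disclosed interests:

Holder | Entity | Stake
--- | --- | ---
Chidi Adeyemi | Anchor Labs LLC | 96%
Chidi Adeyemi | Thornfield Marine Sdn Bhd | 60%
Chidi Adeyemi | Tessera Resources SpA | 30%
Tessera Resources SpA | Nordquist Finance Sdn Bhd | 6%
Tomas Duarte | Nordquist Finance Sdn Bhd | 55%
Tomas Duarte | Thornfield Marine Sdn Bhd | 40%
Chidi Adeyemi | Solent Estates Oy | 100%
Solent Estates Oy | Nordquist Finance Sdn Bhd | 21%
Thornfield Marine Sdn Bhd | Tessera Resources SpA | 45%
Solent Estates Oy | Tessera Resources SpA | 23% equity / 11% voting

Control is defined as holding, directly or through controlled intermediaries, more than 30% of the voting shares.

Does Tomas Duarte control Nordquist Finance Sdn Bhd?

Yes

Tomas holds 40% of Thornfield, so Tomas controls Thornfield.
Thornfield holds 45% of Tessera, so Tomas controls Tessera.
Tessera and Tomas together hold 6% + 55% = 61% of Nordquist, so Tomas controls Nordquist.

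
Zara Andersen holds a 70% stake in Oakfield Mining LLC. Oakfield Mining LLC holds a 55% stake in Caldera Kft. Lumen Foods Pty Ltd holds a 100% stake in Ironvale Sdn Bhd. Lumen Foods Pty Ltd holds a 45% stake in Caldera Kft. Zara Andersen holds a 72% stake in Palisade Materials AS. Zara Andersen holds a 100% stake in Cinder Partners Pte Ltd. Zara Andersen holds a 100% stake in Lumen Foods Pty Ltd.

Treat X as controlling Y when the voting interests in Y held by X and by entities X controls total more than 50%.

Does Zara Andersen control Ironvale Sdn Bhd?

Zara holds 100% of Lumen, so Zara controls Lumen.
Lumen holds 100% of Ironvale, so Zara controls Ironvale.

Yes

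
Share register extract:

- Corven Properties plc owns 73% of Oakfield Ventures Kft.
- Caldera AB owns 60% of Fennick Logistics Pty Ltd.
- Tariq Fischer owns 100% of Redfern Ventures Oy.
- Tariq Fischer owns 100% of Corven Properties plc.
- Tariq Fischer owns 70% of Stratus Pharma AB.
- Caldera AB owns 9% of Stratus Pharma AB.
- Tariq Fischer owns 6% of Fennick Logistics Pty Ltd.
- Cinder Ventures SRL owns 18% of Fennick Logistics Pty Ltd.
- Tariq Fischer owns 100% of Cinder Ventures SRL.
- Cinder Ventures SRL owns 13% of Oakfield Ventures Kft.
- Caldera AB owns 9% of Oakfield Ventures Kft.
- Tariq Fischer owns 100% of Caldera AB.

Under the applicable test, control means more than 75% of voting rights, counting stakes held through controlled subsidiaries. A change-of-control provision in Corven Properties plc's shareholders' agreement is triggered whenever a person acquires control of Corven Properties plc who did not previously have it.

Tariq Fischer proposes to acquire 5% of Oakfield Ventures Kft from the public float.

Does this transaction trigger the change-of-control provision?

The purchase changes only Tariq's holdings, so Tariq is the only person who could newly come to control Corven.
Tariq holds 100% of Corven, so Tariq controls Corven.
So Tariq already controls Corven before the transaction.
After the purchase, Tariq holds 5% of Oakfield directly.
Tariq controlled Corven already, so this is not a new person acquiring control; every other person's position is unchanged or reduced.
No new person acquires control, so the clause is not triggered.

No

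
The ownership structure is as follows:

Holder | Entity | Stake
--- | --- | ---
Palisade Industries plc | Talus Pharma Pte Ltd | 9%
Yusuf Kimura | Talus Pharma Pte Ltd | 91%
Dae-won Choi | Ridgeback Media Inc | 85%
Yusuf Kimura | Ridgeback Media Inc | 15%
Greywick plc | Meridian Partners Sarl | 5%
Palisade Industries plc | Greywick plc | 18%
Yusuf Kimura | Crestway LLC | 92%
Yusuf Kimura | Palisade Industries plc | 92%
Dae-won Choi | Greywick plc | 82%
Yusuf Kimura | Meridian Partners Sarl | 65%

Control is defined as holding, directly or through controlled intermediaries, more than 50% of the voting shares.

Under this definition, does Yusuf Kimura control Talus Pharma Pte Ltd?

Yes

Yusuf holds 92% of Palisade, so Yusuf controls Palisade.
Yusuf and Palisade together hold 91% + 9% = 100% of Talus, so Yusuf controls Talus.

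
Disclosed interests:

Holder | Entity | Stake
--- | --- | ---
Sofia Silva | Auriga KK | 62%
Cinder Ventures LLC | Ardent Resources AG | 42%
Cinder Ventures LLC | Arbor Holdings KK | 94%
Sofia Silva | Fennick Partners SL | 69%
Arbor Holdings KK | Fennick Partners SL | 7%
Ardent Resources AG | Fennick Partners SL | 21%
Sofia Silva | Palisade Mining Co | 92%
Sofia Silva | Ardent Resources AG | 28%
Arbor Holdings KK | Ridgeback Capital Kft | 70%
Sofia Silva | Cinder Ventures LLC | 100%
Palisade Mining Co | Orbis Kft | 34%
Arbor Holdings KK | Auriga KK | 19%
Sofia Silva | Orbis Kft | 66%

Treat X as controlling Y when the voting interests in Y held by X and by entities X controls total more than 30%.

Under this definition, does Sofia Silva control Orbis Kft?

Sofia holds 92% of Palisade, so Sofia controls Palisade.
Palisade and Sofia together hold 34% + 66% = 100% of Orbis, so Sofia controls Orbis.

Yes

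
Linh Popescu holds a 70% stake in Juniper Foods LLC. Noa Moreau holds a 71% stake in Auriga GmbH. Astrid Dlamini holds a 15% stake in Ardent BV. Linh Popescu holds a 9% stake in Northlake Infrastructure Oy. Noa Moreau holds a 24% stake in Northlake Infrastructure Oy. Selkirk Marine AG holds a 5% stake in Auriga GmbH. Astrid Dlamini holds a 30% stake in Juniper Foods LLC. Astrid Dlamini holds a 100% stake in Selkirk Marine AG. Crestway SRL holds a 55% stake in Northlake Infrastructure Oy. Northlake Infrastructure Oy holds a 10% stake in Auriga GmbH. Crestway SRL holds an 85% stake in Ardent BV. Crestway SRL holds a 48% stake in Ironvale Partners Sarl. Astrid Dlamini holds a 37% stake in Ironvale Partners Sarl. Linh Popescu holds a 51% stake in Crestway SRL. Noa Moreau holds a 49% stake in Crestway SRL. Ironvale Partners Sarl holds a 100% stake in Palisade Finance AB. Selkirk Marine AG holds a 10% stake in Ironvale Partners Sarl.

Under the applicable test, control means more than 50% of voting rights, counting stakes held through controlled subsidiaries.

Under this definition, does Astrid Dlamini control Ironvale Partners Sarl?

Astrid holds 100% of Selkirk, so Astrid controls Selkirk.
In Ironvale, Astrid's side holds only 10% + 37% = 47%, not > 50%.
So Astrid does not control Ironvale.

No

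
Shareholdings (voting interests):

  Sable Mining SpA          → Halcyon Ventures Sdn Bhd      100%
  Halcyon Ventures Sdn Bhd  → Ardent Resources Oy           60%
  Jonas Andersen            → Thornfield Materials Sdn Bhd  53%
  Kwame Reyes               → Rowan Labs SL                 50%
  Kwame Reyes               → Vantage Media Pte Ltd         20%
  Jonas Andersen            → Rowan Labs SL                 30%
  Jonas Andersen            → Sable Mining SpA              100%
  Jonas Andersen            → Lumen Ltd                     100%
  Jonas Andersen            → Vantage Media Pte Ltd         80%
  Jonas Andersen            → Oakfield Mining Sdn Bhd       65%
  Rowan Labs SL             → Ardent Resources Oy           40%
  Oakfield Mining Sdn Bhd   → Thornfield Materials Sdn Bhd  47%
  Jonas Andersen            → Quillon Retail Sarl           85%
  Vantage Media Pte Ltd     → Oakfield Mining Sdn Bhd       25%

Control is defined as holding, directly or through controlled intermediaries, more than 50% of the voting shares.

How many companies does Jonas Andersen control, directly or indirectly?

Jonas holds 80% of Vantage, so Jonas controls Vantage.
Jonas holds 100% of Sable, so Jonas controls Sable.
Vantage and Jonas together hold 25% + 65% = 90% of Oakfield, so Jonas controls Oakfield.
Sable holds 100% of Halcyon, so Jonas controls Halcyon.
Jonas holds 85% of Quillon, so Jonas controls Quillon.
Jonas holds 100% of Lumen, so Jonas controls Lumen.
Halcyon holds 60% of Ardent, so Jonas controls Ardent.
Jonas and Oakfield together hold 53% + 47% = 100% of Thornfield, so Jonas controls Thornfield.
No other company's threshold is met.
Jonas controls 8 companies.

8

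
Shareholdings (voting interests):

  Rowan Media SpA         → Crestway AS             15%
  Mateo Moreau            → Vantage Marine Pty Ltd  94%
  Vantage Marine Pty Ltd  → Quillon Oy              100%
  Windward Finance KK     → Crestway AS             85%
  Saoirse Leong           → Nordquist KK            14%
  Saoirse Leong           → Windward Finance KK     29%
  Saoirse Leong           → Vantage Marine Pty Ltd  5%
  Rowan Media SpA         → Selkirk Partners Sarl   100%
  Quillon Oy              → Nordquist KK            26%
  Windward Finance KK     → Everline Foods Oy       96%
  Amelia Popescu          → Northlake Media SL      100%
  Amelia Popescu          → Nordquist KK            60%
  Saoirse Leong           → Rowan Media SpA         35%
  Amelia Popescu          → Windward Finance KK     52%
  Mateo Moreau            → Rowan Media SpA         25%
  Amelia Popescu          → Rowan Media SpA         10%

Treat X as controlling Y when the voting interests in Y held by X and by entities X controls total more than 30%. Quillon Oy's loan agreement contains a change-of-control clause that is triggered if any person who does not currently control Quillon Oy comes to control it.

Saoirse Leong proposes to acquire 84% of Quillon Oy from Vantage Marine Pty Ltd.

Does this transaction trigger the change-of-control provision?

Yes

The purchase adds only to Saoirse's holdings (Vantage's stake shrinks), so Saoirse is the only person who could newly come to control Quillon.
Saoirse holds 35% of Rowan, so Saoirse controls Rowan.
Rowan holds 100% of Selkirk, so Saoirse controls Selkirk.
Neither Saoirse nor any entity Saoirse controls holds any voting interest in Quillon.
So before the transaction, Saoirse does not control Quillon.
After the purchase, Saoirse holds 84% of Quillon directly, and Vantage's stake falls to 16%.
Saoirse holds 84% of Quillon, so Saoirse controls Quillon.
Saoirse did not control Quillon before and does after, so the clause is triggered.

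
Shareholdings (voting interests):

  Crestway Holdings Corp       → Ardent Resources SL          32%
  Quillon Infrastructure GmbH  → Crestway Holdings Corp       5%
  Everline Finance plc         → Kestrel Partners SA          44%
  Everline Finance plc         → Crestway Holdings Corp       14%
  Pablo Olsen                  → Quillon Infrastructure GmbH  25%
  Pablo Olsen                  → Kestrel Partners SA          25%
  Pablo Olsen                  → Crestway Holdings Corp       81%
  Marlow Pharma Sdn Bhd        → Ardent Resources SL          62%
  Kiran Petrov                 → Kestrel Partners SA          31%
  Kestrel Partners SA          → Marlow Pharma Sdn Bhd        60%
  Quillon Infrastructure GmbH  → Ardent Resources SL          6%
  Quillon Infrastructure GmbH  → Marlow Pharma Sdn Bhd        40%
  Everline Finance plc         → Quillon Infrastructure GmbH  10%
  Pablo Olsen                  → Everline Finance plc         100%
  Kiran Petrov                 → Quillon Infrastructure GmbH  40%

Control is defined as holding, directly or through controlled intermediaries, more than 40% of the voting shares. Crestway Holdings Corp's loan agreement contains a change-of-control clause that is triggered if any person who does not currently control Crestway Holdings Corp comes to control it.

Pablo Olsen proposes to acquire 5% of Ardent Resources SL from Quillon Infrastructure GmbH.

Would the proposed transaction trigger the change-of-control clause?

No

The purchase adds only to Pablo's holdings (Quillon's stake shrinks), so Pablo is the only person who could newly come to control Crestway.
Pablo holds 100% of Everline, so Pablo controls Everline.
Everline and Pablo together hold 14% + 81% = 95% of Crestway, so Pablo controls Crestway.
So Pablo already controls Crestway before the transaction.
After the purchase, Pablo holds 5% of Ardent directly, and Quillon's stake falls to 1%.
Pablo controlled Crestway already, so this is not a new person acquiring control; every other person's position is unchanged or reduced.
No new person acquires control, so the clause is not triggered.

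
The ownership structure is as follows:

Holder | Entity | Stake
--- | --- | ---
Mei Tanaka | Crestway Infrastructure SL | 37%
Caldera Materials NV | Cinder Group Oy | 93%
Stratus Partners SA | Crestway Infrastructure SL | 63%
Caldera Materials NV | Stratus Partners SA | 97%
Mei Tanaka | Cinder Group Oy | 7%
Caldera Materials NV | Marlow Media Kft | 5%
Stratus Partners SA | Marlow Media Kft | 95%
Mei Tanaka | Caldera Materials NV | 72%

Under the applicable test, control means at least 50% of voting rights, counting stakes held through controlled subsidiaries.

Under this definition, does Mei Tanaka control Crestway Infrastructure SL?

Yes

Mei holds 72% of Caldera, so Mei controls Caldera.
Caldera holds 97% of Stratus, so Mei controls Stratus.
Stratus and Mei together hold 63% + 37% = 100% of Crestway, so Mei controls Crestway.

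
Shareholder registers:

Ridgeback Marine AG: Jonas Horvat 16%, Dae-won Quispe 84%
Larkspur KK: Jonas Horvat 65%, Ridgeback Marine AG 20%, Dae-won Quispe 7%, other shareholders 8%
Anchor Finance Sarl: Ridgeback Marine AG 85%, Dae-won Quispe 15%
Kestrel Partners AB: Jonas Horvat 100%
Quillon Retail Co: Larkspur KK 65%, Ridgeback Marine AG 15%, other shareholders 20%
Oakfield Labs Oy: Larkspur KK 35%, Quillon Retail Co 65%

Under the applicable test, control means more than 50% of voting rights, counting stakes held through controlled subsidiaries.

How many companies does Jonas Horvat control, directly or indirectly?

4

Jonas holds 65% of Larkspur, so Jonas controls Larkspur.
Jonas holds 100% of Kestrel, so Jonas controls Kestrel.
Larkspur holds 65% of Quillon, so Jonas controls Quillon.
Larkspur and Quillon together hold 35% + 65% = 100% of Oakfield, so Jonas controls Oakfield.
No other company's threshold is met.
Jonas controls 4 companies.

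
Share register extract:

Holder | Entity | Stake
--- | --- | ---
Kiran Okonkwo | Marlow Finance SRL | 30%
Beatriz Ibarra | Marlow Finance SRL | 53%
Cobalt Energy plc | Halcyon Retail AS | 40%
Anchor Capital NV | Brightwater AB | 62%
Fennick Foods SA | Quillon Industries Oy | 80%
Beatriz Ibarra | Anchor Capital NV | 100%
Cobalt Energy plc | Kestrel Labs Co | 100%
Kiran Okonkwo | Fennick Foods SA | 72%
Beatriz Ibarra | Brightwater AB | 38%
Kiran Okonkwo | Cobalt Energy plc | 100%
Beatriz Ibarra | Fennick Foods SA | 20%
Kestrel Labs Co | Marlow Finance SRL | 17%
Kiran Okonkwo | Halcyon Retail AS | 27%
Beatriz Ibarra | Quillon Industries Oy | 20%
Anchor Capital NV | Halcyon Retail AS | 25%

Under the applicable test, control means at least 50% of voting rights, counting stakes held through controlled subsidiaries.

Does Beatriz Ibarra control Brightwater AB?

Yes

Beatriz holds 100% of Anchor, so Beatriz controls Anchor.
Anchor and Beatriz together hold 62% + 38% = 100% of Brightwater, so Beatriz controls Brightwater.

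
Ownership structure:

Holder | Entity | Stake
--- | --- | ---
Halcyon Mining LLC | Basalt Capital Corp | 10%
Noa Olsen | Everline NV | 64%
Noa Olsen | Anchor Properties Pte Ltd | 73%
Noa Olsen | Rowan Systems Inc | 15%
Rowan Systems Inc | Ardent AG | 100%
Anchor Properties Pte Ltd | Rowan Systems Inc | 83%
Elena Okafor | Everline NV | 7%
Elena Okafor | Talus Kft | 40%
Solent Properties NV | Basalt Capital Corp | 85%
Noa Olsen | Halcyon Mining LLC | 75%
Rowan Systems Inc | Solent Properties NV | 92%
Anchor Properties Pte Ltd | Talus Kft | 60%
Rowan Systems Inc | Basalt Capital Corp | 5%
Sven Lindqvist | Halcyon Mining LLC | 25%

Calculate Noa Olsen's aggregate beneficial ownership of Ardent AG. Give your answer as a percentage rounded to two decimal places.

Noa reaches Ardent along 2 paths.
Via Rowan: 15% × 100% = 15%.
Via Anchor → Rowan: 73% × 83% × 100% = 60.59%.
Total: 15% + 60.59% = 75.59%.

75.59%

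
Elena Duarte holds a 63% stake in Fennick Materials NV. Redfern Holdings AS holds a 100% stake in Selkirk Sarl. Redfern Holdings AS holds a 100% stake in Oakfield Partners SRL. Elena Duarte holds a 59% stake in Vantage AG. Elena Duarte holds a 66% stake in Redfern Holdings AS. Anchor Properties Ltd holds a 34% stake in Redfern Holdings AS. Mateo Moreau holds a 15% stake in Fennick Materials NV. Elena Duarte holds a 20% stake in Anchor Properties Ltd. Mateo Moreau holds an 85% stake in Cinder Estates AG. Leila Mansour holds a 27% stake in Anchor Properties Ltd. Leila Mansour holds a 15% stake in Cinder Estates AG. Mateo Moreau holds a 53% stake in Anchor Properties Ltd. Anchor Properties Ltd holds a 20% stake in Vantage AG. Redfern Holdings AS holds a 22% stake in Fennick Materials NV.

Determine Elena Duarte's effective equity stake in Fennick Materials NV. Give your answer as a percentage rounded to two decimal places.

Elena reaches Fennick along 3 paths.
Direct stake: 63% = 63%.
Via Redfern: 66% × 22% = 14.52%.
Via Anchor → Redfern: 20% × 34% × 22% = 1.496%.
Total: 63% + 14.52% + 1.496% = 79.016%.
Rounded: 79.02%.

79.02%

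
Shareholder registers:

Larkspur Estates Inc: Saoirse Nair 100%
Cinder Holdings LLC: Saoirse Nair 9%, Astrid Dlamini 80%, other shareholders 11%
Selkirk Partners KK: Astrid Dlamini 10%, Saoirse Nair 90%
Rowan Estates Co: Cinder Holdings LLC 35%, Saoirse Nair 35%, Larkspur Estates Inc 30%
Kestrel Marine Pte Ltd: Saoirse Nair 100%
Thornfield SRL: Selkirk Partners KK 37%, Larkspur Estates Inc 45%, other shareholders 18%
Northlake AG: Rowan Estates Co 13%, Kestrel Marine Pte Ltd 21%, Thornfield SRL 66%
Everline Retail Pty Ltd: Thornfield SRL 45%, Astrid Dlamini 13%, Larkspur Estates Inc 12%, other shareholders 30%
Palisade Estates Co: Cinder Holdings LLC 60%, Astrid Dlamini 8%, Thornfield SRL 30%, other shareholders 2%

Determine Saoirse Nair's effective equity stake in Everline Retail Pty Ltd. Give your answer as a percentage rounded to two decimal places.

Saoirse reaches Everline along 3 paths.
Via Selkirk → Thornfield: 90% × 37% × 45% = 14.985%.
Via Larkspur → Thornfield: 100% × 45% × 45% = 20.25%.
Via Larkspur: 100% × 12% = 12%.
Total: 14.985% + 20.25% + 12% = 47.235%.
Rounded: 47.24%.

47.24%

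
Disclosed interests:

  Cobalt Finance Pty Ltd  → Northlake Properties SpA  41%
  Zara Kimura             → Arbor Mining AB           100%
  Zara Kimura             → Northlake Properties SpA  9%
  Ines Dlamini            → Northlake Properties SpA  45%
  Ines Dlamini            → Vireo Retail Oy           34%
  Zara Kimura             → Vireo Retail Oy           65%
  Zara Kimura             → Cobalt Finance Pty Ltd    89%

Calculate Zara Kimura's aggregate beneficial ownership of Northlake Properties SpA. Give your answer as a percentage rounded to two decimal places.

Zara reaches Northlake along 2 paths.
Via Cobalt: 89% × 41% = 36.49%.
Direct stake: 9% = 9%.
Total: 36.49% + 9% = 45.49%.

45.49%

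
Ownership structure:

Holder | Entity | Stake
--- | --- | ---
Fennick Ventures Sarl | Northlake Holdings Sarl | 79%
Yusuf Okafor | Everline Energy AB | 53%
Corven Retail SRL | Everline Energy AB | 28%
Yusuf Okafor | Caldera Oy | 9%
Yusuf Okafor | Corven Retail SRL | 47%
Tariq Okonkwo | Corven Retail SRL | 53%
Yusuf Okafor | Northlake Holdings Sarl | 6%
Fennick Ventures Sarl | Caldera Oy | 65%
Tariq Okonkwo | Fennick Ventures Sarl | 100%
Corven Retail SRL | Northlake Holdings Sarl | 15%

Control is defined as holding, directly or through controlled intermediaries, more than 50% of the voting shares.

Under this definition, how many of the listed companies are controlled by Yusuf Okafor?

Yusuf holds 53% of Everline, so Yusuf controls Everline.
No other company's threshold is met.
Yusuf controls 1 company.

1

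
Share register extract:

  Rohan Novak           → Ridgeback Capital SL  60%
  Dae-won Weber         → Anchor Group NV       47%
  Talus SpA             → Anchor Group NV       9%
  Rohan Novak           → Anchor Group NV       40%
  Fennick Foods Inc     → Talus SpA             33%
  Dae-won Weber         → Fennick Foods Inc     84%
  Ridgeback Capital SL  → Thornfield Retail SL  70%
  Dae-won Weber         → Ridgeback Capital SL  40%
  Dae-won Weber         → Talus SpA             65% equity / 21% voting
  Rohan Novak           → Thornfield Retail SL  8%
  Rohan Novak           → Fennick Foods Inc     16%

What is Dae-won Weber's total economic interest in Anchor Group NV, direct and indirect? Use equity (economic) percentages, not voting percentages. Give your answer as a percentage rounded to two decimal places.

Dae-won reaches Anchor along 3 paths.
Direct stake: 47% = 47%.
Via Talus: 65% × 9% = 5.85%.
Via Fennick → Talus: 84% × 33% × 9% = 2.4948%.
Total: 47% + 5.85% + 2.4948% = 55.3448%.
Rounded: 55.34%.

55.34%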